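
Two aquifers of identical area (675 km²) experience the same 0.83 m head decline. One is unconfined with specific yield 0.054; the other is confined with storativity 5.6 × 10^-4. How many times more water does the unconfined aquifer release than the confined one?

A = 675 km² = 6.75 × 10^8 m²
Unconfined: ΔV_u = Sy × A × Δh = 0.054 × 6.75 × 10^8 × 0.83 = 3.025 × 10^7 m³
Confined: ΔV_c = S × A × Δh = 5.6 × 10^-4 × 6.75 × 10^8 × 0.83 = 3.137 × 10^5 m³
Ratio = ΔV_u / ΔV_c = Sy / S = 0.054 / 5.6 × 10^-4 = 96.43

ΔV_u / ΔV_c ≈ 96.4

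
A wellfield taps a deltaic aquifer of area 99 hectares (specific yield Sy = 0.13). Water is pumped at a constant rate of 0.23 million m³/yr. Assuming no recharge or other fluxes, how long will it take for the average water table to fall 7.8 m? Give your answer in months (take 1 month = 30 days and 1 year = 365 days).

t ≈ 53.1 months

A = 99 hectares = 9.9 × 10^5 m²
ΔV = Sy × A × Δh = 0.13 × 9.9 × 10^5 × 7.8 = 1.004 × 10^6 m³
Q = 0.23 million m³/yr = 630.1 m³/d
t = ΔV / Q = 1.004 × 10^6 m³ / 630.1 m³/d = 1593 d
t = 1593 d ≈ 53.1 months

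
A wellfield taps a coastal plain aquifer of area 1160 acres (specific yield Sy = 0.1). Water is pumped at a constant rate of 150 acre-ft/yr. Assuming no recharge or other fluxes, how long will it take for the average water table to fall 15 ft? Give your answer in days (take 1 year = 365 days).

t ≈ 4230 days

A = 1160 acres = 4.694 × 10^6 m²
Δh = 15 ft = 4.572 m
ΔV = Sy × A × Δh = 0.1 × 4.694 × 10^6 × 4.572 = 2.146 × 10^6 m³
Q = 150 acre-ft/yr = 506.9 m³/d
t = ΔV / Q = 2.146 × 10^6 m³ / 506.9 m³/d = 4234 d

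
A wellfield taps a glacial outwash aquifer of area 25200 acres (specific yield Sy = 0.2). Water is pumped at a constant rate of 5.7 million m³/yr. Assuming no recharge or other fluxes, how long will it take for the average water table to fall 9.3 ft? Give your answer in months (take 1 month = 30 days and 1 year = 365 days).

t ≈ 123 months

A = 25200 acres = 1.02 × 10^8 m²
Δh = 9.3 ft = 2.835 m
ΔV = Sy × A × Δh = 0.2 × 1.02 × 10^8 × 2.835 = 5.782 × 10^7 m³
Q = 5.7 million m³/yr = 15620 m³/d
t = ΔV / Q = 5.782 × 10^7 m³ / 15620 m³/d = 3702 d
t = 3702 d ≈ 123.4 months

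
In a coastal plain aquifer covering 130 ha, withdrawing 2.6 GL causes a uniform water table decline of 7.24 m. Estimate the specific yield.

Sy ≈ 0.28

A = 130 ha = 1.3 × 10^6 m²
ΔV = 2.6 GL = 2.6 × 10^6 m³
Sy = ΔV / (A × Δh) = 2.6 × 10^6 m³ / (1.3 × 10^6 m² × 7.24 m) = 0.2762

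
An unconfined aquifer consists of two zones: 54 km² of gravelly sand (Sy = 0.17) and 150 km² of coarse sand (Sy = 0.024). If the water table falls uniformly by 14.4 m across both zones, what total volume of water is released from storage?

ΔV ≈ 1.84 × 10^8 m³

A₁ = 54 km² = 5.4 × 10^7 m²; A₂ = 150 km² = 1.5 × 10^8 m²
ΔV₁ = 0.17 × 5.4 × 10^7 × 14.4 = 1.322 × 10^8 m³
ΔV₂ = 0.024 × 1.5 × 10^8 × 14.4 = 5.184 × 10^7 m³
ΔV = ΔV₁ + ΔV₂ = 1.84 × 10^8 m³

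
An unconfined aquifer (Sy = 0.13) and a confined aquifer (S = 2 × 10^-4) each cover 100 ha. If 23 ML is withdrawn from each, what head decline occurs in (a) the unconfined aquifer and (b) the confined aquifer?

A = 100 ha = 1 × 10^6 m²
ΔV = 23 ML = 23000 m³
Unconfined: Δh_u = ΔV/(Sy·A) = 23000/(0.13 × 1 × 10^6) = 0.1769 m
Confined: Δh_c = ΔV/(S·A) = 23000/(2 × 10^-4 × 1 × 10^6) = 115 m

Δh_u ≈ 0.177 m; Δh_c ≈ 115 m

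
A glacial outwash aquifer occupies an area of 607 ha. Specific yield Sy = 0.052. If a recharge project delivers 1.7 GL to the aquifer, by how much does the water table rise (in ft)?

A = 607 ha = 6.07 × 10^6 m²
ΔV = 1.7 GL = 1.7 × 10^6 m³
Δh = ΔV / (Sy × A) = 1.7 × 10^6 m³ / (0.052 × 6.07 × 10^6 m²) = 5.386 m
Δh = 5.386 m = 17.67 ft

Δh ≈ 17.7 ft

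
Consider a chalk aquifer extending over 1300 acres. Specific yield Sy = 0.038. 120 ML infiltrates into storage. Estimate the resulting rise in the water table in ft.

Δh ≈ 1.97 ft

A = 1300 acres = 5.261 × 10^6 m²
ΔV = 120 ML = 1.2 × 10^5 m³
Δh = ΔV / (Sy × A) = 1.2 × 10^5 m³ / (0.038 × 5.261 × 10^6 m²) = 0.6003 m
Δh = 0.6003 m = 1.969 ft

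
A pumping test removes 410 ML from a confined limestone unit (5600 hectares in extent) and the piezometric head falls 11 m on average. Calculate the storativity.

A = 5600 hectares = 5.6 × 10^7 m²
ΔV = 410 ML = 4.1 × 10^5 m³
S = ΔV / (A × Δh) = 4.1 × 10^5 m³ / (5.6 × 10^7 m² × 11 m) = 6.656 × 10^-4

S ≈ 6.7 × 10^-4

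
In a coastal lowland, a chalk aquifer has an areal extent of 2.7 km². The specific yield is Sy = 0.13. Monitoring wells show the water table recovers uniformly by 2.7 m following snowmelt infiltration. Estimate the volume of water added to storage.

ΔV ≈ 9.48 × 10^5 m³

A = 2.7 km² = 2.7 × 10^6 m²
ΔV = Sy × A × Δh = 0.13 × 2.7 × 10^6 m² × 2.7 m = 9.477 × 10^5 m³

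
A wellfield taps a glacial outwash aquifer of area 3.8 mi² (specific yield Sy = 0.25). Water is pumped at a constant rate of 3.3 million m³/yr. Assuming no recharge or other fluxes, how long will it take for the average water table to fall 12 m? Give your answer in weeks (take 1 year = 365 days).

t ≈ 467 weeks

A = 3.8 mi² = 9.842 × 10^6 m²
ΔV = Sy × A × Δh = 0.25 × 9.842 × 10^6 × 12 = 2.953 × 10^7 m³
Q = 3.3 million m³/yr = 9041 m³/d
t = ΔV / Q = 2.953 × 10^7 m³ / 9041 m³/d = 3266 d
t = 3266 d ≈ 466.5 weeks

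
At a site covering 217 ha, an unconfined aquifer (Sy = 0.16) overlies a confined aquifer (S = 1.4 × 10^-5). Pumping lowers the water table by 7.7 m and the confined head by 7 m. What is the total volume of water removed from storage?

ΔV ≈ 2.67 × 10^6 m³

A = 217 ha = 2.17 × 10^6 m²
Unconfined: ΔV_u = Sy × A × Δh_u = 0.16 × 2.17 × 10^6 × 7.7 = 2.673 × 10^6 m³
Confined: ΔV_c = S × A × Δh_c = 1.4 × 10^-5 × 2.17 × 10^6 × 7 = 212.7 m³
Total ΔV = 2.673 × 10^6 + 212.7 = 2.674 × 10^6 m³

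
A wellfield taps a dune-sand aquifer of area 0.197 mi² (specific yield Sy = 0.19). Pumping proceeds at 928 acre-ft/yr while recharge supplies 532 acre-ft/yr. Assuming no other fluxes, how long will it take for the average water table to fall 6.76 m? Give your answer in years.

A = 0.197 mi² = 5.102 × 10^5 m²
ΔV = Sy × A × Δh = 0.19 × 5.102 × 10^5 × 6.76 = 6.553 × 10^5 m³
Net withdrawal = 928 − 532 = 396 acre-ft/yr = 1338 m³/d
t = ΔV / Q = 6.553 × 10^5 m³ / 1338 m³/d = 489.7 d
t = 489.7 d ≈ 1.342 years

t ≈ 1.34 years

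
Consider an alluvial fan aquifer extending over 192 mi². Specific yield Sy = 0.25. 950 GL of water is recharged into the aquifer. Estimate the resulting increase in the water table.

A = 192 mi² = 4.973 × 10^8 m²
ΔV = 950 GL = 9.5 × 10^8 m³
Δh = ΔV / (Sy × A) = 9.5 × 10^8 m³ / (0.25 × 4.973 × 10^8 m²) = 7.642 m

Δh ≈ 7.64 m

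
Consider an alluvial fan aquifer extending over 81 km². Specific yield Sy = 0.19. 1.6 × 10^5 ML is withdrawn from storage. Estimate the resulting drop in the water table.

A = 81 km² = 8.1 × 10^7 m²
ΔV = 1.6 × 10^5 ML = 1.6 × 10^8 m³
Δh = ΔV / (Sy × A) = 1.6 × 10^8 m³ / (0.19 × 8.1 × 10^7 m²) = 10.4 m

Δh ≈ 10.4 m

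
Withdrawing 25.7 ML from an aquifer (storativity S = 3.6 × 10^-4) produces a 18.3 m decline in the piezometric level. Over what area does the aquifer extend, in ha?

A ≈ 390 ha

ΔV = 25.7 ML = 25700 m³
A = ΔV / (S × Δh) = 25700 / (3.6 × 10^-4 × 18.3) = 3.901 × 10^6 m²
A = 3.901 × 10^6 m² = 390.1 ha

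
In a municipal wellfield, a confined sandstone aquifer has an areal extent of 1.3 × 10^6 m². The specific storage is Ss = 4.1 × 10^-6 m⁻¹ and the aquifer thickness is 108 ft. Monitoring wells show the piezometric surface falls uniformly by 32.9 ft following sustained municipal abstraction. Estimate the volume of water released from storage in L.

ΔV ≈ 1.76 × 10^6 L

b = 108 ft = 32.92 m
S = Ss × b = 4.1 × 10^-6 m⁻¹ × 32.92 m = 1.35 × 10^-4
Δh = 32.9 ft = 10.03 m
ΔV = S × A × Δh = 1.35 × 10^-4 × 1.3 × 10^6 m² × 10.03 m = 1759 m³
ΔV = 1759 m³ = 1.759 × 10^6 L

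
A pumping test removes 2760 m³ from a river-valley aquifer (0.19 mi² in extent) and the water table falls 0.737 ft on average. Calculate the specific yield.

A = 0.19 mi² = 4.921 × 10^5 m²
Δh = 0.737 ft = 0.2246 m
Sy = ΔV / (A × Δh) = 2760 m³ / (4.921 × 10^5 m² × 0.2246 m) = 0.02497

Sy ≈ 0.025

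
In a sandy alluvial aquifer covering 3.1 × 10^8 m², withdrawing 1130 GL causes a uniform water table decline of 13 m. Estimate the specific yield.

ΔV = 1130 GL = 1.13 × 10^9 m³
Sy = ΔV / (A × Δh) = 1.13 × 10^9 m³ / (3.1 × 10^8 m² × 13 m) = 0.2804

Sy ≈ 0.28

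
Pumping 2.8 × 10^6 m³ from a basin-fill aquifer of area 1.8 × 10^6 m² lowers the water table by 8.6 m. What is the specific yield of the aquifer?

Sy = ΔV / (A × Δh) = 2.8 × 10^6 m³ / (1.8 × 10^6 m² × 8.6 m) = 0.1809

Sy ≈ 0.18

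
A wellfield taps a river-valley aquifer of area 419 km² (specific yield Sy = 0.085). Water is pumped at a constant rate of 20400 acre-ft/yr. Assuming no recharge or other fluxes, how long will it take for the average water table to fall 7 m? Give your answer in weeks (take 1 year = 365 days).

t ≈ 517 weeks

A = 419 km² = 4.19 × 10^8 m²
ΔV = Sy × A × Δh = 0.085 × 4.19 × 10^8 × 7 = 2.493 × 10^8 m³
Q = 20400 acre-ft/yr = 68940 m³/d
t = ΔV / Q = 2.493 × 10^8 m³ / 68940 m³/d = 3616 d
t = 3616 d ≈ 516.6 weeks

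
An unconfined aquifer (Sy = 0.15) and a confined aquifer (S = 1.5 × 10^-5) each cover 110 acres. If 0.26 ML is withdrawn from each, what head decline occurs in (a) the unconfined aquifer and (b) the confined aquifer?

A = 110 acres = 4.452 × 10^5 m²
ΔV = 0.26 ML = 260 m³
Unconfined: Δh_u = ΔV/(Sy·A) = 260/(0.15 × 4.452 × 10^5) = 0.003894 m
Confined: Δh_c = ΔV/(S·A) = 260/(1.5 × 10^-5 × 4.452 × 10^5) = 38.94 m

Δh_u ≈ 0.00389 m; Δh_c ≈ 38.9 m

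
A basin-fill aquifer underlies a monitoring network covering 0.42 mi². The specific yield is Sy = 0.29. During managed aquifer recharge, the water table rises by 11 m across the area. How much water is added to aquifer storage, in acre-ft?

A = 0.42 mi² = 1.088 × 10^6 m²
ΔV = Sy × A × Δh = 0.29 × 1.088 × 10^6 m² × 11 m = 3.47 × 10^6 m³
ΔV = 3.47 × 10^6 m³ = 2813 acre-ft

ΔV ≈ 2810 acre-ft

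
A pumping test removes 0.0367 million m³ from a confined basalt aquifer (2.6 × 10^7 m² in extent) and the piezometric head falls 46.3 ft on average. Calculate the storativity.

Δh = 46.3 ft = 14.11 m
ΔV = 0.0367 million m³ = 36700 m³
S = ΔV / (A × Δh) = 36700 m³ / (2.6 × 10^7 m² × 14.11 m) = 1 × 10^-4

S ≈ 1 × 10^-4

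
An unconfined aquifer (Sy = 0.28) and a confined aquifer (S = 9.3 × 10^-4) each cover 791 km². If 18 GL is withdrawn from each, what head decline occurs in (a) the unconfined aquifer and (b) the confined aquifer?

Δh_u ≈ 0.0813 m; Δh_c ≈ 24.5 m

A = 791 km² = 7.91 × 10^8 m²
ΔV = 18 GL = 1.8 × 10^7 m³
Unconfined: Δh_u = ΔV/(Sy·A) = 1.8 × 10^7/(0.28 × 7.91 × 10^8) = 0.08127 m
Confined: Δh_c = ΔV/(S·A) = 1.8 × 10^7/(9.3 × 10^-4 × 7.91 × 10^8) = 24.47 m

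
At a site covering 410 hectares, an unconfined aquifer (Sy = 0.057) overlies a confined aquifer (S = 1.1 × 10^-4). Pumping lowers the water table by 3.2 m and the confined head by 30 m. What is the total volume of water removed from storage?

A = 410 hectares = 4.1 × 10^6 m²
Unconfined: ΔV_u = Sy × A × Δh_u = 0.057 × 4.1 × 10^6 × 3.2 = 7.478 × 10^5 m³
Confined: ΔV_c = S × A × Δh_c = 1.1 × 10^-4 × 4.1 × 10^6 × 30 = 13530 m³
Total ΔV = 7.478 × 10^5 + 13530 = 7.614 × 10^5 m³

ΔV ≈ 7.61 × 10^5 m³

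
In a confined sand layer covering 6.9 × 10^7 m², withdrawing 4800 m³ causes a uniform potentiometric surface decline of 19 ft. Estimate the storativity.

Δh = 19 ft = 5.791 m
S = ΔV / (A × Δh) = 4800 m³ / (6.9 × 10^7 m² × 5.791 m) = 1.201 × 10^-5

S ≈ 1.2 × 10^-5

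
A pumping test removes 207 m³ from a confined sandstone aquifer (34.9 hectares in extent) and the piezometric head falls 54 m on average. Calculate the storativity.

A = 34.9 hectares = 3.49 × 10^5 m²
S = ΔV / (A × Δh) = 207 m³ / (3.49 × 10^5 m² × 54 m) = 1.098 × 10^-5

S ≈ 1.1 × 10^-5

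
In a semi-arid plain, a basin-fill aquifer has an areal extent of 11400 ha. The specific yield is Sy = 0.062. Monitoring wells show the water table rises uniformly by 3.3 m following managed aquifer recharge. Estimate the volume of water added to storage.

A = 11400 ha = 1.14 × 10^8 m²
ΔV = Sy × A × Δh = 0.062 × 1.14 × 10^8 m² × 3.3 m = 2.332 × 10^7 m³

ΔV ≈ 2.33 × 10^7 m³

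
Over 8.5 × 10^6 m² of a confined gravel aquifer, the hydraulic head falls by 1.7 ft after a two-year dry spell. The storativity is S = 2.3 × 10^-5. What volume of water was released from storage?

Δh = 1.7 ft = 0.5182 m
ΔV = S × A × Δh = 2.3 × 10^-5 × 8.5 × 10^6 m² × 0.5182 m = 101.3 m³

ΔV ≈ 101 m³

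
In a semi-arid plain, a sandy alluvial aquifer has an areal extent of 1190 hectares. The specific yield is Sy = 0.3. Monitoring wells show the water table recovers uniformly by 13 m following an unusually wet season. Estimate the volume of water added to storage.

A = 1190 hectares = 1.19 × 10^7 m²
ΔV = Sy × A × Δh = 0.3 × 1.19 × 10^7 m² × 13 m = 4.641 × 10^7 m³

ΔV ≈ 4.64 × 10^7 m³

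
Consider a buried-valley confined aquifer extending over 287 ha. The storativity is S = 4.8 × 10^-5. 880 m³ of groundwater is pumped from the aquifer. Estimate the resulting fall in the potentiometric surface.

Δh ≈ 6.39 m

A = 287 ha = 2.87 × 10^6 m²
Δh = ΔV / (S × A) = 880 m³ / (4.8 × 10^-5 × 2.87 × 10^6 m²) = 6.388 m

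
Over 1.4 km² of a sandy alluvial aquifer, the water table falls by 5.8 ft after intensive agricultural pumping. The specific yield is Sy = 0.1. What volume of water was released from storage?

ΔV ≈ 2.47 × 10^5 m³

A = 1.4 km² = 1.4 × 10^6 m²
Δh = 5.8 ft = 1.768 m
ΔV = Sy × A × Δh = 0.1 × 1.4 × 10^6 m² × 1.768 m = 2.475 × 10^5 m³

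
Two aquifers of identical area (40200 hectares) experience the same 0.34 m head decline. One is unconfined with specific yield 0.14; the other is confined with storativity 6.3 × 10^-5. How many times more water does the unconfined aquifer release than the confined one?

ΔV_u / ΔV_c ≈ 2220

A = 40200 hectares = 4.02 × 10^8 m²
Unconfined: ΔV_u = Sy × A × Δh = 0.14 × 4.02 × 10^8 × 0.34 = 1.914 × 10^7 m³
Confined: ΔV_c = S × A × Δh = 6.3 × 10^-5 × 4.02 × 10^8 × 0.34 = 8611 m³
Ratio = ΔV_u / ΔV_c = Sy / S = 0.14 / 6.3 × 10^-5 = 2222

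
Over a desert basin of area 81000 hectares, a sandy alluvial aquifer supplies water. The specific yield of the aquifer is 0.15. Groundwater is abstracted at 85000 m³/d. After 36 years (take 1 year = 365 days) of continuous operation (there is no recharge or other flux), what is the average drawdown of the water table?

Δh ≈ 9.19 m

A = 81000 hectares = 8.1 × 10^8 m²
t = 36 years = 13140 d
ΔV = Q × t = 85000 m³/d × 13140 d = 1.117 × 10^9 m³
Δh = ΔV / (Sy × A) = 1.117 × 10^9 / (0.15 × 8.1 × 10^8) = 9.193 m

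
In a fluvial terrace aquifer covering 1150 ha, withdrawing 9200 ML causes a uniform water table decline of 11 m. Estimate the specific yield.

Sy ≈ 0.073

A = 1150 ha = 1.15 × 10^7 m²
ΔV = 9200 ML = 9.2 × 10^6 m³
Sy = ΔV / (A × Δh) = 9.2 × 10^6 m³ / (1.15 × 10^7 m² × 11 m) = 0.07273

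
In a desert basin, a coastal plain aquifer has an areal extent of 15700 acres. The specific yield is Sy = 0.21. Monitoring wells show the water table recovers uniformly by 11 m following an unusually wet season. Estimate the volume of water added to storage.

ΔV ≈ 1.47 × 10^8 m³

A = 15700 acres = 6.354 × 10^7 m²
ΔV = Sy × A × Δh = 0.21 × 6.354 × 10^7 m² × 11 m = 1.468 × 10^8 m³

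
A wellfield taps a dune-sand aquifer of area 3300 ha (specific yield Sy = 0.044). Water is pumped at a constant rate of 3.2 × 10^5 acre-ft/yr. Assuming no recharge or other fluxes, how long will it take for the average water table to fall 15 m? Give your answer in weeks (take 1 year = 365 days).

A = 3300 ha = 3.3 × 10^7 m²
ΔV = Sy × A × Δh = 0.044 × 3.3 × 10^7 × 15 = 2.178 × 10^7 m³
Q = 3.2 × 10^5 acre-ft/yr = 1.081 × 10^6 m³/d
t = ΔV / Q = 2.178 × 10^7 m³ / 1.081 × 10^6 m³/d = 20.14 d
t = 20.14 d ≈ 2.877 weeks

t ≈ 2.88 weeks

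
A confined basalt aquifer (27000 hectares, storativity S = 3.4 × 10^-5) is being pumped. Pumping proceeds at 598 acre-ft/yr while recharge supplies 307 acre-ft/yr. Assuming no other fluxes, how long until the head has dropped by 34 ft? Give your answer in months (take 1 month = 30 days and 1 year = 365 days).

t ≈ 3.22 months

A = 27000 hectares = 2.7 × 10^8 m²
Δh = 34 ft = 10.36 m
ΔV = S × A × Δh = 3.4 × 10^-5 × 2.7 × 10^8 × 10.36 = 95130 m³
Net withdrawal = 598 − 307 = 291 acre-ft/yr = 983.4 m³/d
t = ΔV / Q = 95130 m³ / 983.4 m³/d = 96.74 d
t = 96.74 d ≈ 3.225 months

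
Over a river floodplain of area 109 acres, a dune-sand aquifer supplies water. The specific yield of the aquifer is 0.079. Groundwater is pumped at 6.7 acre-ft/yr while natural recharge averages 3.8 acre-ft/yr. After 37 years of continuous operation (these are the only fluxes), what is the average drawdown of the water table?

A = 109 acres = 4.411 × 10^5 m²
Net abstraction = 6.7 − 3.8 = 2.9 acre-ft/yr
Q_net = 2.9 acre-ft/yr = 9.8 m³/d
t = 37 years = 13500 d
ΔV = Q × t = 9.8 m³/d × 13500 d = 1.324 × 10^5 m³
Δh = ΔV / (Sy × A) = 1.324 × 10^5 / (0.079 × 4.411 × 10^5) = 3.798 m

Δh ≈ 3.8 m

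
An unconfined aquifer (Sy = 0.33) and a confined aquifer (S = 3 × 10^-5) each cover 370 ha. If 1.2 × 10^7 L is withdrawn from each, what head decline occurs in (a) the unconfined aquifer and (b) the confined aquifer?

Δh_u ≈ 0.00983 m; Δh_c ≈ 108 m

A = 370 ha = 3.7 × 10^6 m²
ΔV = 1.2 × 10^7 L = 12000 m³
Unconfined: Δh_u = ΔV/(Sy·A) = 12000/(0.33 × 3.7 × 10^6) = 0.009828 m
Confined: Δh_c = ΔV/(S·A) = 12000/(3 × 10^-5 × 3.7 × 10^6) = 108.1 m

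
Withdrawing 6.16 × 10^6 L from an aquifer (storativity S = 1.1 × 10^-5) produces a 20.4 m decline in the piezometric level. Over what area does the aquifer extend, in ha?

A ≈ 2750 ha

ΔV = 6.16 × 10^6 L = 6160 m³
A = ΔV / (S × Δh) = 6160 / (1.1 × 10^-5 × 20.4) = 2.745 × 10^7 m²
A = 2.745 × 10^7 m² = 2745 ha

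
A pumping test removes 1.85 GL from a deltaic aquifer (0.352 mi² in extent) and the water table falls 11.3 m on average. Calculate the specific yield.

A = 0.352 mi² = 9.117 × 10^5 m²
ΔV = 1.85 GL = 1.85 × 10^6 m³
Sy = ΔV / (A × Δh) = 1.85 × 10^6 m³ / (9.117 × 10^5 m² × 11.3 m) = 0.1796

Sy ≈ 0.18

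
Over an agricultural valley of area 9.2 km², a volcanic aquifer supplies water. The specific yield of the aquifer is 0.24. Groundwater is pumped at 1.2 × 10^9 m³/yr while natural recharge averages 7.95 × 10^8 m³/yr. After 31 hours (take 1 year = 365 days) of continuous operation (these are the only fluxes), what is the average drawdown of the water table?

Δh ≈ 0.649 m

A = 9.2 km² = 9.2 × 10^6 m²
Net abstraction = 1.2 × 10^9 − 7.95 × 10^8 = 4.05 × 10^8 m³/yr
Q_net = 4.05 × 10^8 m³/yr = 1.11 × 10^6 m³/d
t = 31 hours = 1.292 d
ΔV = Q × t = 1.11 × 10^6 m³/d × 1.292 d = 1.433 × 10^6 m³
Δh = ΔV / (Sy × A) = 1.433 × 10^6 / (0.24 × 9.2 × 10^6) = 0.6491 m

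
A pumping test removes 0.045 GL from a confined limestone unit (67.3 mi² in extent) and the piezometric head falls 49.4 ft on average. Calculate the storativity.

S ≈ 1.7 × 10^-5

A = 67.3 mi² = 1.743 × 10^8 m²
Δh = 49.4 ft = 15.06 m
ΔV = 0.045 GL = 45000 m³
S = ΔV / (A × Δh) = 45000 m³ / (1.743 × 10^8 m² × 15.06 m) = 1.715 × 10^-5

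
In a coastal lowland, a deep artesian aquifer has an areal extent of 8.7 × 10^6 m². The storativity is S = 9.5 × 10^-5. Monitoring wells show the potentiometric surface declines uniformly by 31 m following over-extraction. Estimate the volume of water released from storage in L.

ΔV ≈ 2.56 × 10^7 L

ΔV = S × A × Δh = 9.5 × 10^-5 × 8.7 × 10^6 m² × 31 m = 25620 m³
ΔV = 25620 m³ = 2.562 × 10^7 L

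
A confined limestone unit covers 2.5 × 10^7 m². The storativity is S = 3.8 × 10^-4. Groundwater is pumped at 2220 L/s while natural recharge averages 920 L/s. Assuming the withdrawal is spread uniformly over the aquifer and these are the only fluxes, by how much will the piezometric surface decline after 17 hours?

Δh ≈ 8.37 m

Net abstraction = 2220 − 920 = 1300 L/s
Q_net = 1300 L/s = 1.123 × 10^5 m³/d
t = 17 hours = 0.7083 d
ΔV = Q × t = 1.123 × 10^5 m³/d × 0.7083 d = 79560 m³
Δh = ΔV / (S × A) = 79560 / (3.8 × 10^-4 × 2.5 × 10^7) = 8.375 m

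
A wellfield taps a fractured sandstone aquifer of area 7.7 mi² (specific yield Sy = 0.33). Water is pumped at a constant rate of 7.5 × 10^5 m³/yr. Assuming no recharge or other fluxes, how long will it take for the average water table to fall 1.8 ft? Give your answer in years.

A = 7.7 mi² = 1.994 × 10^7 m²
Δh = 1.8 ft = 0.5486 m
ΔV = Sy × A × Δh = 0.33 × 1.994 × 10^7 × 0.5486 = 3.611 × 10^6 m³
Q = 7.5 × 10^5 m³/yr = 2055 m³/d
t = ΔV / Q = 3.611 × 10^6 m³ / 2055 m³/d = 1757 d
t = 1757 d ≈ 4.814 years

t ≈ 4.81 years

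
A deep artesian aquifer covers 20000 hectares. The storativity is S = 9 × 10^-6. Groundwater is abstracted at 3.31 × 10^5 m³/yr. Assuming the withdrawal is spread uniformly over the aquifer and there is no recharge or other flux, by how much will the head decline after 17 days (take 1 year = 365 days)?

A = 20000 hectares = 2 × 10^8 m²
Q = 3.31 × 10^5 m³/yr = 906.8 m³/d
ΔV = Q × t = 906.8 m³/d × 17 d = 15420 m³
Δh = ΔV / (S × A) = 15420 / (9 × 10^-6 × 2 × 10^8) = 8.565 m

Δh ≈ 8.56 m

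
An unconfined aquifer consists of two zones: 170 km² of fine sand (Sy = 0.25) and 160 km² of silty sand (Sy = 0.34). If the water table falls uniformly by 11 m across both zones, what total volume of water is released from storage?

A₁ = 170 km² = 1.7 × 10^8 m²; A₂ = 160 km² = 1.6 × 10^8 m²
ΔV₁ = 0.25 × 1.7 × 10^8 × 11 = 4.675 × 10^8 m³
ΔV₂ = 0.34 × 1.6 × 10^8 × 11 = 5.984 × 10^8 m³
ΔV = ΔV₁ + ΔV₂ = 1.066 × 10^9 m³

ΔV ≈ 1.07 × 10^9 m³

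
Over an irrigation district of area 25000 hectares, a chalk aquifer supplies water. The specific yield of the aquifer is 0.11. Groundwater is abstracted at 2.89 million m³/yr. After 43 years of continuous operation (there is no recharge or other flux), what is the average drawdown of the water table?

A = 25000 hectares = 2.5 × 10^8 m²
Q = 2.89 million m³/yr = 7918 m³/d
t = 43 years = 15700 d
ΔV = Q × t = 7918 m³/d × 15700 d = 1.243 × 10^8 m³
Δh = ΔV / (Sy × A) = 1.243 × 10^8 / (0.11 × 2.5 × 10^8) = 4.519 m

Δh ≈ 4.52 m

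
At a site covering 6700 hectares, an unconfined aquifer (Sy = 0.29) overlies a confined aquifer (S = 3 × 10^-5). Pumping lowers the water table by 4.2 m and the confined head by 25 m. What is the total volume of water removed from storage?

ΔV ≈ 8.17 × 10^7 m³

A = 6700 hectares = 6.7 × 10^7 m²
Unconfined: ΔV_u = Sy × A × Δh_u = 0.29 × 6.7 × 10^7 × 4.2 = 8.161 × 10^7 m³
Confined: ΔV_c = S × A × Δh_c = 3 × 10^-5 × 6.7 × 10^7 × 25 = 50250 m³
Total ΔV = 8.161 × 10^7 + 50250 = 8.166 × 10^7 m³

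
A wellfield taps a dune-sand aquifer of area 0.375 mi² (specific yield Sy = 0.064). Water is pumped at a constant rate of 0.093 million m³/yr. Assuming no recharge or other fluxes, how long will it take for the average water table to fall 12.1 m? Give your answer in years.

A = 0.375 mi² = 9.712 × 10^5 m²
ΔV = Sy × A × Δh = 0.064 × 9.712 × 10^5 × 12.1 = 7.521 × 10^5 m³
Q = 0.093 million m³/yr = 254.8 m³/d
t = ΔV / Q = 7.521 × 10^5 m³ / 254.8 m³/d = 2952 d
t = 2952 d ≈ 8.087 years

t ≈ 8.09 years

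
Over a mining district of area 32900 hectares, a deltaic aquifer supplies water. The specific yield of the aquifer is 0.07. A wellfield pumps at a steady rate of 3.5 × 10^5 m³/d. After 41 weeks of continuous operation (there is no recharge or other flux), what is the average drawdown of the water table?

Δh ≈ 4.36 m

A = 32900 hectares = 3.29 × 10^8 m²
t = 41 weeks = 287 d
ΔV = Q × t = 3.5 × 10^5 m³/d × 287 d = 1.004 × 10^8 m³
Δh = ΔV / (Sy × A) = 1.004 × 10^8 / (0.07 × 3.29 × 10^8) = 4.362 m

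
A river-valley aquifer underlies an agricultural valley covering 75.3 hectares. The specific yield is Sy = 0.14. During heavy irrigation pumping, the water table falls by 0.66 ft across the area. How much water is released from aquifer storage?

ΔV ≈ 21200 m³

A = 75.3 hectares = 7.53 × 10^5 m²
Δh = 0.66 ft = 0.2012 m
ΔV = Sy × A × Δh = 0.14 × 7.53 × 10^5 m² × 0.2012 m = 21210 m³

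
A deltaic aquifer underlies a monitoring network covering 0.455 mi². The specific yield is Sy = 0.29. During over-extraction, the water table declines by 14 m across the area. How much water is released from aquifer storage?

ΔV ≈ 4.78 × 10^6 m³

A = 0.455 mi² = 1.178 × 10^6 m²
ΔV = Sy × A × Δh = 0.29 × 1.178 × 10^6 m² × 14 m = 4.784 × 10^6 m³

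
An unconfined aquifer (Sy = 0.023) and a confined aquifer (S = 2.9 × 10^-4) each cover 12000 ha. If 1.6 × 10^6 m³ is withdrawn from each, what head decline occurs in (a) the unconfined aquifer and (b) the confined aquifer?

A = 12000 ha = 1.2 × 10^8 m²
Unconfined: Δh_u = ΔV/(Sy·A) = 1.6 × 10^6/(0.023 × 1.2 × 10^8) = 0.5797 m
Confined: Δh_c = ΔV/(S·A) = 1.6 × 10^6/(2.9 × 10^-4 × 1.2 × 10^8) = 45.98 m

Δh_u ≈ 0.58 m; Δh_c ≈ 46 m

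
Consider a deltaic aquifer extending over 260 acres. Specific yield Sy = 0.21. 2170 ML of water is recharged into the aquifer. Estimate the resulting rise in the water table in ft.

Δh ≈ 32.2 ft

A = 260 acres = 1.052 × 10^6 m²
ΔV = 2170 ML = 2.17 × 10^6 m³
Δh = ΔV / (Sy × A) = 2.17 × 10^6 m³ / (0.21 × 1.052 × 10^6 m²) = 9.821 m
Δh = 9.821 m = 32.22 ft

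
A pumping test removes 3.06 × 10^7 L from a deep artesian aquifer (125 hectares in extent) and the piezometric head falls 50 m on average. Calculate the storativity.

A = 125 hectares = 1.25 × 10^6 m²
ΔV = 3.06 × 10^7 L = 30600 m³
S = ΔV / (A × Δh) = 30600 m³ / (1.25 × 10^6 m² × 50 m) = 4.896 × 10^-4

S ≈ 4.9 × 10^-4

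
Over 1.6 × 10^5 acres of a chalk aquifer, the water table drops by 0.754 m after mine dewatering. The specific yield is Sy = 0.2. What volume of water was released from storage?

A = 1.6 × 10^5 acres = 6.475 × 10^8 m²
ΔV = Sy × A × Δh = 0.2 × 6.475 × 10^8 m² × 0.754 m = 9.764 × 10^7 m³

ΔV ≈ 9.76 × 10^7 m³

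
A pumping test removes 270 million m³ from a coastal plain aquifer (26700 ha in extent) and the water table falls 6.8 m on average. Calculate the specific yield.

Sy ≈ 0.15

A = 26700 ha = 2.67 × 10^8 m²
ΔV = 270 million m³ = 2.7 × 10^8 m³
Sy = ΔV / (A × Δh) = 2.7 × 10^8 m³ / (2.67 × 10^8 m² × 6.8 m) = 0.1487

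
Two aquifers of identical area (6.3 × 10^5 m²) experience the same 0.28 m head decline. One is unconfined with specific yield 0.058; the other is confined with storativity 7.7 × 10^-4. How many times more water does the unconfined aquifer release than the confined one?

ΔV_u / ΔV_c ≈ 75.3

Unconfined: ΔV_u = Sy × A × Δh = 0.058 × 6.3 × 10^5 × 0.28 = 10230 m³
Confined: ΔV_c = S × A × Δh = 7.7 × 10^-4 × 6.3 × 10^5 × 0.28 = 135.8 m³
Ratio = ΔV_u / ΔV_c = Sy / S = 0.058 / 7.7 × 10^-4 = 75.32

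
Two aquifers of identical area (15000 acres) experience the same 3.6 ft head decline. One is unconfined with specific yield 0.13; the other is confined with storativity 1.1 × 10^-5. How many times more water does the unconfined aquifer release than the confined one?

ΔV_u / ΔV_c ≈ 11800

A = 15000 acres = 6.07 × 10^7 m²
Δh = 3.6 ft = 1.097 m
Unconfined: ΔV_u = Sy × A × Δh = 0.13 × 6.07 × 10^7 × 1.097 = 8.659 × 10^6 m³
Confined: ΔV_c = S × A × Δh = 1.1 × 10^-5 × 6.07 × 10^7 × 1.097 = 732.7 m³
Ratio = ΔV_u / ΔV_c = Sy / S = 0.13 / 1.1 × 10^-5 = 11820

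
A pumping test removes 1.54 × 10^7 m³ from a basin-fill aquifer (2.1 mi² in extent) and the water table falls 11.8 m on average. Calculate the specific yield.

A = 2.1 mi² = 5.439 × 10^6 m²
Sy = ΔV / (A × Δh) = 1.54 × 10^7 m³ / (5.439 × 10^6 m² × 11.8 m) = 0.24

Sy ≈ 0.24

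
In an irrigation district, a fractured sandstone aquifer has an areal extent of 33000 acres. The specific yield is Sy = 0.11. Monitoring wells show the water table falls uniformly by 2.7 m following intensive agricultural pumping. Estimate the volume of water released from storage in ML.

A = 33000 acres = 1.335 × 10^8 m²
ΔV = Sy × A × Δh = 0.11 × 1.335 × 10^8 m² × 2.7 m = 3.966 × 10^7 m³
ΔV = 3.966 × 10^7 m³ = 39660 ML

ΔV ≈ 39700 ML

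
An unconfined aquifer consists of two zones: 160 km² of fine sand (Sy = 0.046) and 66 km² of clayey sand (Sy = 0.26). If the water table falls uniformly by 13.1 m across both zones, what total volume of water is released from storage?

A₁ = 160 km² = 1.6 × 10^8 m²; A₂ = 66 km² = 6.6 × 10^7 m²
ΔV₁ = 0.046 × 1.6 × 10^8 × 13.1 = 9.642 × 10^7 m³
ΔV₂ = 0.26 × 6.6 × 10^7 × 13.1 = 2.248 × 10^8 m³
ΔV = ΔV₁ + ΔV₂ = 3.212 × 10^8 m³

ΔV ≈ 3.21 × 10^8 m³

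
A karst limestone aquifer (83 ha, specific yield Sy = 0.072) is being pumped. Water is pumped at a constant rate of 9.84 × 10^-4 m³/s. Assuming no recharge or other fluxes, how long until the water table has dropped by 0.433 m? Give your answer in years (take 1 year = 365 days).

t ≈ 0.834 years

A = 83 ha = 8.3 × 10^5 m²
ΔV = Sy × A × Δh = 0.072 × 8.3 × 10^5 × 0.433 = 25880 m³
Q = 9.84 × 10^-4 m³/s = 85.02 m³/d
t = ΔV / Q = 25880 m³ / 85.02 m³/d = 304.4 d
t = 304.4 d ≈ 0.8339 years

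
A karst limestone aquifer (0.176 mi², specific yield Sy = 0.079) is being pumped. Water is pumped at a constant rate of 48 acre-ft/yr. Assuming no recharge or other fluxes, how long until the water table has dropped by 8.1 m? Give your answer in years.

t ≈ 4.93 years

A = 0.176 mi² = 4.558 × 10^5 m²
ΔV = Sy × A × Δh = 0.079 × 4.558 × 10^5 × 8.1 = 2.917 × 10^5 m³
Q = 48 acre-ft/yr = 162.2 m³/d
t = ΔV / Q = 2.917 × 10^5 m³ / 162.2 m³/d = 1798 d
t = 1798 d ≈ 4.927 years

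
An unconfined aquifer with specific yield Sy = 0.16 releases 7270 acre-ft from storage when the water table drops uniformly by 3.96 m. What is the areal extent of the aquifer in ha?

ΔV = 7270 acre-ft = 8.967 × 10^6 m³
A = ΔV / (Sy × Δh) = 8.967 × 10^6 / (0.16 × 3.96) = 1.415 × 10^7 m²
A = 1.415 × 10^7 m² = 1415 ha

A ≈ 1420 ha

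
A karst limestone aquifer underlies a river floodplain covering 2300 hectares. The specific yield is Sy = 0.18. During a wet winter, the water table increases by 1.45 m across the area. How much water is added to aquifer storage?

ΔV ≈ 6 × 10^6 m³

A = 2300 hectares = 2.3 × 10^7 m²
ΔV = Sy × A × Δh = 0.18 × 2.3 × 10^7 m² × 1.45 m = 6.003 × 10^6 m³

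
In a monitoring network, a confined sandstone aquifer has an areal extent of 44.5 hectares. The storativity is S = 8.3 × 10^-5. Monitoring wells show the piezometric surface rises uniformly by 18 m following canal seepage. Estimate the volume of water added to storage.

A = 44.5 hectares = 4.45 × 10^5 m²
ΔV = S × A × Δh = 8.3 × 10^-5 × 4.45 × 10^5 m² × 18 m = 664.8 m³

ΔV ≈ 665 m³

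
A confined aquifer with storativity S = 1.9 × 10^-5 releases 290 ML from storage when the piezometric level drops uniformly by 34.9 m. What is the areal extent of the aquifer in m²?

ΔV = 290 ML = 2.9 × 10^5 m³
A = ΔV / (S × Δh) = 2.9 × 10^5 / (1.9 × 10^-5 × 34.9) = 4.373 × 10^8 m²

A ≈ 4.37 × 10^8 m²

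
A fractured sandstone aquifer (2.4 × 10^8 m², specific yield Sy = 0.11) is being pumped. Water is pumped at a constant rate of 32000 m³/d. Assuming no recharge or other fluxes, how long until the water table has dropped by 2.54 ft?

t ≈ 639 days

Δh = 2.54 ft = 0.7742 m
ΔV = Sy × A × Δh = 0.11 × 2.4 × 10^8 × 0.7742 = 2.044 × 10^7 m³
t = ΔV / Q = 2.044 × 10^7 m³ / 32000 m³/d = 638.7 d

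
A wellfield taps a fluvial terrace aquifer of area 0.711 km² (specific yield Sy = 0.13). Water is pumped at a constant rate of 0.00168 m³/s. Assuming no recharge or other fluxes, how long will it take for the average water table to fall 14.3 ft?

t ≈ 2780 days

A = 0.711 km² = 7.11 × 10^5 m²
Δh = 14.3 ft = 4.359 m
ΔV = Sy × A × Δh = 0.13 × 7.11 × 10^5 × 4.359 = 4.029 × 10^5 m³
Q = 0.00168 m³/s = 145.2 m³/d
t = ΔV / Q = 4.029 × 10^5 m³ / 145.2 m³/d = 2775 d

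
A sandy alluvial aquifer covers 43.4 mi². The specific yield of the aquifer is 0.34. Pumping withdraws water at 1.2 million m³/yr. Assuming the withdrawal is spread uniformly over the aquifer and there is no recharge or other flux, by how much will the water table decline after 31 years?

A = 43.4 mi² = 1.124 × 10^8 m²
Q = 1.2 million m³/yr = 3288 m³/d
t = 31 years = 11320 d
ΔV = Q × t = 3288 m³/d × 11320 d = 3.72 × 10^7 m³
Δh = ΔV / (Sy × A) = 3.72 × 10^7 / (0.34 × 1.124 × 10^8) = 0.9734 m

Δh ≈ 0.973 m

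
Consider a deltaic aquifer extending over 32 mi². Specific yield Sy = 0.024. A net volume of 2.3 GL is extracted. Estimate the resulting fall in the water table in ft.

Δh ≈ 3.79 ft

A = 32 mi² = 8.288 × 10^7 m²
ΔV = 2.3 GL = 2.3 × 10^6 m³
Δh = ΔV / (Sy × A) = 2.3 × 10^6 m³ / (0.024 × 8.288 × 10^7 m²) = 1.156 m
Δh = 1.156 m = 3.794 ft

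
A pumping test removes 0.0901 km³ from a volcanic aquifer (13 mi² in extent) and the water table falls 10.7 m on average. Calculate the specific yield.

Sy ≈ 0.25

A = 13 mi² = 3.367 × 10^7 m²
ΔV = 0.0901 km³ = 9.01 × 10^7 m³
Sy = ΔV / (A × Δh) = 9.01 × 10^7 m³ / (3.367 × 10^7 m² × 10.7 m) = 0.2501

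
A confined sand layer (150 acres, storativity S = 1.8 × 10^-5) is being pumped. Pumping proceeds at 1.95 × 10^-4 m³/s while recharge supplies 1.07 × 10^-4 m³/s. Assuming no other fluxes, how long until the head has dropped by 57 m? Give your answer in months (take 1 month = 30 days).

A = 150 acres = 6.07 × 10^5 m²
ΔV = S × A × Δh = 1.8 × 10^-5 × 6.07 × 10^5 × 57 = 622.8 m³
Net withdrawal = 1.95 × 10^-4 − 1.07 × 10^-4 = 8.8 × 10^-5 m³/s = 7.603 m³/d
t = ΔV / Q = 622.8 m³ / 7.603 m³/d = 81.91 d
t = 81.91 d ≈ 2.73 months

t ≈ 2.73 months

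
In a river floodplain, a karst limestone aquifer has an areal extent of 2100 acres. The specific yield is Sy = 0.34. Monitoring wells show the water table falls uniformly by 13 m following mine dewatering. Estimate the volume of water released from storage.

A = 2100 acres = 8.498 × 10^6 m²
ΔV = Sy × A × Δh = 0.34 × 8.498 × 10^6 m² × 13 m = 3.756 × 10^7 m³

ΔV ≈ 3.76 × 10^7 m³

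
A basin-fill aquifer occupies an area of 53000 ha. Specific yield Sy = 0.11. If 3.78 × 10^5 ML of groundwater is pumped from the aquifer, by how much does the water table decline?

A = 53000 ha = 5.3 × 10^8 m²
ΔV = 3.78 × 10^5 ML = 3.78 × 10^8 m³
Δh = ΔV / (Sy × A) = 3.78 × 10^8 m³ / (0.11 × 5.3 × 10^8 m²) = 6.484 m

Δh ≈ 6.48 m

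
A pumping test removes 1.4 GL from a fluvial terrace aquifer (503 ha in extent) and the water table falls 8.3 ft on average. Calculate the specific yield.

Sy ≈ 0.11

A = 503 ha = 5.03 × 10^6 m²
Δh = 8.3 ft = 2.53 m
ΔV = 1.4 GL = 1.4 × 10^6 m³
Sy = ΔV / (A × Δh) = 1.4 × 10^6 m³ / (5.03 × 10^6 m² × 2.53 m) = 0.11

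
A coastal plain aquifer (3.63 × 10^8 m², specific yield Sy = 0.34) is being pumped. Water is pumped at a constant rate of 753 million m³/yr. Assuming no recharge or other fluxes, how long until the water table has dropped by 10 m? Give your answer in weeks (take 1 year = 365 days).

ΔV = Sy × A × Δh = 0.34 × 3.63 × 10^8 × 10 = 1.234 × 10^9 m³
Q = 753 million m³/yr = 2.063 × 10^6 m³/d
t = ΔV / Q = 1.234 × 10^9 m³ / 2.063 × 10^6 m³/d = 598.3 d
t = 598.3 d ≈ 85.46 weeks

t ≈ 85.5 weeks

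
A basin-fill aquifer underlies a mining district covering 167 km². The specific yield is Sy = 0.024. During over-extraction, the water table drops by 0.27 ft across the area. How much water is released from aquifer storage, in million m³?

A = 167 km² = 1.67 × 10^8 m²
Δh = 0.27 ft = 0.0823 m
ΔV = Sy × A × Δh = 0.024 × 1.67 × 10^8 m² × 0.0823 m = 3.298 × 10^5 m³
ΔV = 3.298 × 10^5 m³ = 0.3298 million m³

ΔV ≈ 0.33 million m³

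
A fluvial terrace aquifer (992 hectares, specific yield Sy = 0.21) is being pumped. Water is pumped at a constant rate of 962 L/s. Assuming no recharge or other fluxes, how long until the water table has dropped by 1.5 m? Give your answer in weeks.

A = 992 hectares = 9.92 × 10^6 m²
ΔV = Sy × A × Δh = 0.21 × 9.92 × 10^6 × 1.5 = 3.125 × 10^6 m³
Q = 962 L/s = 83120 m³/d
t = ΔV / Q = 3.125 × 10^6 m³ / 83120 m³/d = 37.6 d
t = 37.6 d ≈ 5.371 weeks

t ≈ 5.37 weeks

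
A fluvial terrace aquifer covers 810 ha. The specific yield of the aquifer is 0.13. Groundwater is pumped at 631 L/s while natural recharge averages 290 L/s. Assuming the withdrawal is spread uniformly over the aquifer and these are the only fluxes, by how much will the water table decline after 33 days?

A = 810 ha = 8.1 × 10^6 m²
Net abstraction = 631 − 290 = 341 L/s
Q_net = 341 L/s = 29460 m³/d
ΔV = Q × t = 29460 m³/d × 33 d = 9.723 × 10^5 m³
Δh = ΔV / (Sy × A) = 9.723 × 10^5 / (0.13 × 8.1 × 10^6) = 0.9233 m

Δh ≈ 0.923 m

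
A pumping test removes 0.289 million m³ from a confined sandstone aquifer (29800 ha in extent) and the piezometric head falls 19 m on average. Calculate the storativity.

S ≈ 5.1 × 10^-5

A = 29800 ha = 2.98 × 10^8 m²
ΔV = 0.289 million m³ = 2.89 × 10^5 m³
S = ΔV / (A × Δh) = 2.89 × 10^5 m³ / (2.98 × 10^8 m² × 19 m) = 5.104 × 10^-5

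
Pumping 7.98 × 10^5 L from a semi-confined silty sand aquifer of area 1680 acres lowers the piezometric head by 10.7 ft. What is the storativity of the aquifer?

S ≈ 3.6 × 10^-5

A = 1680 acres = 6.799 × 10^6 m²
Δh = 10.7 ft = 3.261 m
ΔV = 7.98 × 10^5 L = 798 m³
S = ΔV / (A × Δh) = 798 m³ / (6.799 × 10^6 m² × 3.261 m) = 3.599 × 10^-5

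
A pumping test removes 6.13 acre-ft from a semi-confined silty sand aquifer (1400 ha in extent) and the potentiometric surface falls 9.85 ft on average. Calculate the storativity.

S ≈ 1.8 × 10^-4

A = 1400 ha = 1.4 × 10^7 m²
Δh = 9.85 ft = 3.002 m
ΔV = 6.13 acre-ft = 7561 m³
S = ΔV / (A × Δh) = 7561 m³ / (1.4 × 10^7 m² × 3.002 m) = 1.799 × 10^-4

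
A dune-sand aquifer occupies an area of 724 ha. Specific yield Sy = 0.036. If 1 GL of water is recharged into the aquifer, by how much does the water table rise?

A = 724 ha = 7.24 × 10^6 m²
ΔV = 1 GL = 1 × 10^6 m³
Δh = ΔV / (Sy × A) = 1 × 10^6 m³ / (0.036 × 7.24 × 10^6 m²) = 3.837 m

Δh ≈ 3.84 m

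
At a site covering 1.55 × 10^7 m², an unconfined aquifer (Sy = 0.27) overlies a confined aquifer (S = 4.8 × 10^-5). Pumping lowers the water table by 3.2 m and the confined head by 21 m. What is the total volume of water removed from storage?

ΔV ≈ 1.34 × 10^7 m³

Unconfined: ΔV_u = Sy × A × Δh_u = 0.27 × 1.55 × 10^7 × 3.2 = 1.339 × 10^7 m³
Confined: ΔV_c = S × A × Δh_c = 4.8 × 10^-5 × 1.55 × 10^7 × 21 = 15620 m³
Total ΔV = 1.339 × 10^7 + 15620 = 1.341 × 10^7 m³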